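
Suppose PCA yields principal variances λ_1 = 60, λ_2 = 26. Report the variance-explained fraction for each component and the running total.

Step 1 — total variance = trace(Sigma) = Σ λ_i = 60 + 26 = 86.

Step 2 — fraction explained by component i = λ_i / Σ λ:
  PC1: 60/86 = 0.6977
  PC2: 26/86 = 0.3023

Step 3 — cumulative fraction after k components = (λ_1 + ... + λ_k) / Σ λ:
  k = 1: 60/86 = 0.6977
  k = 2: (60 + 26)/86 = 86/86 = 1

Summary (fraction, with percent):

explained: PC1 0.6977 (69.77%), PC2 0.3023 (30.23%);  cumulative: 0.6977, 1


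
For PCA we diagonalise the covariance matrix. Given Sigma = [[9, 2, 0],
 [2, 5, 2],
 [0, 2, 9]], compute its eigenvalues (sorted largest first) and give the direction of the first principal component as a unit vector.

Step 1 — characteristic polynomial p(λ) = det(λI - Sigma) = λ³ - tr·λ² + c_1·λ - det, where tr = trace, c_1 = sum of the principal 2×2 minors, det = det(Sigma):
  tr = 9 + 5 + 9 = 23,
  c_1 = (9·5 - (2)²) + (9·9 - (0)²) + (5·9 - (2)²) = 41 + 81 + 41 = 163,
  det = 9·(5·9 - (2)²) - (2)·((2)·9 - (2)·(0)) + (0)·((2)·(2) - 5·(0)) = 9·(41) - (2)·(18) + (0)·(4) = 333.
  So p(λ) = λ³ - 23λ² + 163λ - 333.
Step 2 — look for an integer root (rational root theorem: any rational root is an integer divisor of 333). Testing λ = 9:
  p(9) = 729 - 1863 + 1467 - 333 = 0  ✓
  Dividing out (λ - 9): p(λ) = (λ - 9)(λ² - 14λ + 37).
Step 3 — remaining eigenvalues from the quadratic λ² - 14λ + 37 = 0:
  Δ = 14² - 4·37 = 196 - 148 = 48,  λ = (14 ± √48)/2 = (14 ± 6.9282)/2 ≈ 10.4641 or 3.5359.
  Sorted: λ_1 = 10.4641,  λ_2 = 9,  λ_3 = 3.5359  (check: sum = 23 = tr ✓).

Step 4 — unit eigenvector for λ_1 ≈ 10.4641: v spans the null space of (Sigma - λ_1 I), whose rows are
  r_1 = (-1.4641, 2, 0),  r_2 = (2, -5.4641, 2),  r_3 = (0, 2, -1.4641).
  v is orthogonal to every row, so take v ∝ r_1 × r_2 = ((2)·(2) - (0)·(-5.4641), (0)·(2) - (-1.4641)·(2), (-1.4641)·(-5.4641) - (2)·(2)) ≈ (4, 2.9282, 4).
  Let u = (4, 2.9282, 4).
  ||u|| = √((4)² + (2.9282)² + (4)²) = √(40.5744) ≈ 6.3698,  v_1 = u/||u|| ≈ (0.628, 0.4597, 0.628) (||v_1|| = 1).

λ_1 = 10.4641,  λ_2 = 9,  λ_3 = 3.5359;  v_1 ≈ (0.628, 0.4597, 0.628)


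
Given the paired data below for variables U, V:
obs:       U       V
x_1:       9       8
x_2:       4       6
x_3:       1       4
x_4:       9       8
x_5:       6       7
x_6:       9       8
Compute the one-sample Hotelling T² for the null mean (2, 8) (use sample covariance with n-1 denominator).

Step 1 — sample mean vector:
  mean(U) = (9 + 4 + 1 + 9 + 6 + 9) / 6 = 38/6 = 6.3333
  mean(V) = (8 + 6 + 4 + 8 + 7 + 8) / 6 = 41/6 = 6.8333
  x̄ = (6.3333, 6.8333),  deviation x̄ - mu_0 = (6.3333, 6.8333) - (2, 8) = (4.3333, -1.1667).

Step 2 — sample covariance matrix, S[i,j] = (1/(n-1)) · Σ_k (x_{k,i} - mean_i) · (x_{k,j} - mean_j), divisor n-1 = 5:
  S[U,U] = ((2.6667)·(2.6667) + (-2.3333)·(-2.3333) + (-5.3333)·(-5.3333) + (2.6667)·(2.6667) + (-0.3333)·(-0.3333) + (2.6667)·(2.6667)) / 5 = 55.3333/5 = 11.0667
  S[U,V] = ((2.6667)·(1.1667) + (-2.3333)·(-0.8333) + (-5.3333)·(-2.8333) + (2.6667)·(1.1667) + (-0.3333)·(0.1667) + (2.6667)·(1.1667)) / 5 = 26.3333/5 = 5.2667
  S[V,V] = ((1.1667)·(1.1667) + (-0.8333)·(-0.8333) + (-2.8333)·(-2.8333) + (1.1667)·(1.1667) + (0.1667)·(0.1667) + (1.1667)·(1.1667)) / 5 = 12.8333/5 = 2.5667
  S = [[11.0667, 5.2667],
 [5.2667, 2.5667]].

Step 3 — invert S. det(S) = 11.0667·2.5667 - (5.2667)² = 0.6667.
  S^{-1} = (1/det) · [[d, -b], [-b, a]] = [[3.85, -7.9],
 [-7.9, 16.6]].

Step 4 — quadratic form (x̄ - mu_0)^T · S^{-1} · (x̄ - mu_0):
  S^{-1} · (x̄ - mu_0) = (25.9, -53.6),
  (x̄ - mu_0)^T · [...] = (4.3333)·(25.9) + (-1.1667)·(-53.6) = 174.7667.

Step 5 — scale by n: T² = 6 · 174.7667 = 1048.6.

T² ≈ 1048.6


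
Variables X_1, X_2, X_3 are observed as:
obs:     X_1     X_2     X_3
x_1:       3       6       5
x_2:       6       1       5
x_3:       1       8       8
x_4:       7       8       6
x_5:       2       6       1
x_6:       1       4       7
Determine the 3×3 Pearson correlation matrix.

Step 1 — column means:
  mean(X_1) = (3 + 6 + 1 + 7 + 2 + 1) / 6 = 20/6 = 3.3333
  mean(X_2) = (6 + 1 + 8 + 8 + 6 + 4) / 6 = 33/6 = 5.5
  mean(X_3) = (5 + 5 + 8 + 6 + 1 + 7) / 6 = 32/6 = 5.3333

Step 2 — sample variances and covariances s[i,j] = (1/(n-1)) · Σ_k (x_{k,i} - mean_i) · (x_{k,j} - mean_j), with n-1 = 5:
  s[X_1,X_1] = ((-0.3333)·(-0.3333) + (2.6667)·(2.6667) + (-2.3333)·(-2.3333) + (3.6667)·(3.6667) + (-1.3333)·(-1.3333) + (-2.3333)·(-2.3333)) / 5 = 33.3333/5 = 6.6667
  s[X_1,X_2] = ((-0.3333)·(0.5) + (2.6667)·(-4.5) + (-2.3333)·(2.5) + (3.6667)·(2.5) + (-1.3333)·(0.5) + (-2.3333)·(-1.5)) / 5 = -6/5 = -1.2
  s[X_1,X_3] = ((-0.3333)·(-0.3333) + (2.6667)·(-0.3333) + (-2.3333)·(2.6667) + (3.6667)·(0.6667) + (-1.3333)·(-4.3333) + (-2.3333)·(1.6667)) / 5 = -2.6667/5 = -0.5333
  s[X_2,X_2] = ((0.5)·(0.5) + (-4.5)·(-4.5) + (2.5)·(2.5) + (2.5)·(2.5) + (0.5)·(0.5) + (-1.5)·(-1.5)) / 5 = 35.5/5 = 7.1
  s[X_2,X_3] = ((0.5)·(-0.3333) + (-4.5)·(-0.3333) + (2.5)·(2.6667) + (2.5)·(0.6667) + (0.5)·(-4.3333) + (-1.5)·(1.6667)) / 5 = 5/5 = 1
  s[X_3,X_3] = ((-0.3333)·(-0.3333) + (-0.3333)·(-0.3333) + (2.6667)·(2.6667) + (0.6667)·(0.6667) + (-4.3333)·(-4.3333) + (1.6667)·(1.6667)) / 5 = 29.3333/5 = 5.8667
  Sample standard deviations s_i = √(s[i,i]):
  s(X_1) = √(6.6667) = 2.582
  s(X_2) = √(7.1) = 2.6646
  s(X_3) = √(5.8667) = 2.4221

Step 3 — r_{ij} = s_{ij} / (s_i · s_j):
  r[X_1,X_1] = 1 (diagonal).
  r[X_1,X_2] = -1.2 / (2.582 · 2.6646) = -1.2 / 6.8799 = -0.1744
  r[X_1,X_3] = -0.5333 / (2.582 · 2.4221) = -0.5333 / 6.2539 = -0.0853
  r[X_2,X_2] = 1 (diagonal).
  r[X_2,X_3] = 1 / (2.6646 · 2.4221) = 1 / 6.4539 = 0.1549
  r[X_3,X_3] = 1 (diagonal).

R is symmetric with unit diagonal. Assembling:

R = [[1, -0.1744, -0.0853],
 [-0.1744, 1, 0.1549],
 [-0.0853, 0.1549, 1]]


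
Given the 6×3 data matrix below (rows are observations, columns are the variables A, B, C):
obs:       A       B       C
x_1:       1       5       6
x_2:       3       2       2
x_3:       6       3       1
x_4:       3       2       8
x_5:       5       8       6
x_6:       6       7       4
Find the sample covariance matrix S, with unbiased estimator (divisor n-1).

Step 1 — column means:
  mean(A) = (1 + 3 + 6 + 3 + 5 + 6) / 6 = 24/6 = 4
  mean(B) = (5 + 2 + 3 + 2 + 8 + 7) / 6 = 27/6 = 4.5
  mean(C) = (6 + 2 + 1 + 8 + 6 + 4) / 6 = 27/6 = 4.5

Step 2 — sample covariance S[i,j] = (1/(n-1)) · Σ_k (x_{k,i} - mean_i) · (x_{k,j} - mean_j), with n-1 = 5.
  S[A,A] = ((-3)·(-3) + (-1)·(-1) + (2)·(2) + (-1)·(-1) + (1)·(1) + (2)·(2)) / 5 = 20/5 = 4
  S[A,B] = ((-3)·(0.5) + (-1)·(-2.5) + (2)·(-1.5) + (-1)·(-2.5) + (1)·(3.5) + (2)·(2.5)) / 5 = 9/5 = 1.8
  S[A,C] = ((-3)·(1.5) + (-1)·(-2.5) + (2)·(-3.5) + (-1)·(3.5) + (1)·(1.5) + (2)·(-0.5)) / 5 = -12/5 = -2.4
  S[B,B] = ((0.5)·(0.5) + (-2.5)·(-2.5) + (-1.5)·(-1.5) + (-2.5)·(-2.5) + (3.5)·(3.5) + (2.5)·(2.5)) / 5 = 33.5/5 = 6.7
  S[B,C] = ((0.5)·(1.5) + (-2.5)·(-2.5) + (-1.5)·(-3.5) + (-2.5)·(3.5) + (3.5)·(1.5) + (2.5)·(-0.5)) / 5 = 7.5/5 = 1.5
  S[C,C] = ((1.5)·(1.5) + (-2.5)·(-2.5) + (-3.5)·(-3.5) + (3.5)·(3.5) + (1.5)·(1.5) + (-0.5)·(-0.5)) / 5 = 35.5/5 = 7.1

S is symmetric (S[j,i] = S[i,j]). Assembling:

S = [[4, 1.8, -2.4],
 [1.8, 6.7, 1.5],
 [-2.4, 1.5, 7.1]]


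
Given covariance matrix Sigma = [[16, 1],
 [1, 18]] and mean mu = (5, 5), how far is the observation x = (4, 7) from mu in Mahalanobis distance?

Step 1 — centre the observation: (x - mu) = (-1, 2).

Step 2 — invert Sigma. det(Sigma) = 16·18 - (1)² = 287.
  Sigma^{-1} = (1/det) · [[d, -b], [-b, a]] = [[0.0627, -0.0035],
 [-0.0035, 0.0557]].

Step 3 — form the quadratic (x - mu)^T · Sigma^{-1} · (x - mu):
  Sigma^{-1} · (x - mu) = (-0.0697, 0.115).
  (x - mu)^T · [Sigma^{-1} · (x - mu)] = (-1)·(-0.0697) + (2)·(0.115) = 0.2997.

Step 4 — take square root: d = √(0.2997) ≈ 0.5474.

d(x, mu) = √(0.2997) ≈ 0.5474


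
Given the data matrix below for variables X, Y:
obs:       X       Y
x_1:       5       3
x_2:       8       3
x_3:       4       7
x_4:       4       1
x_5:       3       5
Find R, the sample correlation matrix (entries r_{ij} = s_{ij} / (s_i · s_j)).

Step 1 — column means:
  mean(X) = (5 + 8 + 4 + 4 + 3) / 5 = 24/5 = 4.8
  mean(Y) = (3 + 3 + 7 + 1 + 5) / 5 = 19/5 = 3.8

Step 2 — sample variances and covariances s[i,j] = (1/(n-1)) · Σ_k (x_{k,i} - mean_i) · (x_{k,j} - mean_j), with n-1 = 4:
  s[X,X] = ((0.2)·(0.2) + (3.2)·(3.2) + (-0.8)·(-0.8) + (-0.8)·(-0.8) + (-1.8)·(-1.8)) / 4 = 14.8/4 = 3.7
  s[X,Y] = ((0.2)·(-0.8) + (3.2)·(-0.8) + (-0.8)·(3.2) + (-0.8)·(-2.8) + (-1.8)·(1.2)) / 4 = -5.2/4 = -1.3
  s[Y,Y] = ((-0.8)·(-0.8) + (-0.8)·(-0.8) + (3.2)·(3.2) + (-2.8)·(-2.8) + (1.2)·(1.2)) / 4 = 20.8/4 = 5.2
  Sample standard deviations s_i = √(s[i,i]):
  s(X) = √(3.7) = 1.9235
  s(Y) = √(5.2) = 2.2804

Step 3 — r_{ij} = s_{ij} / (s_i · s_j):
  r[X,X] = 1 (diagonal).
  r[X,Y] = -1.3 / (1.9235 · 2.2804) = -1.3 / 4.3863 = -0.2964
  r[Y,Y] = 1 (diagonal).

R is symmetric with unit diagonal. Assembling:

R = [[1, -0.2964],
 [-0.2964, 1]]


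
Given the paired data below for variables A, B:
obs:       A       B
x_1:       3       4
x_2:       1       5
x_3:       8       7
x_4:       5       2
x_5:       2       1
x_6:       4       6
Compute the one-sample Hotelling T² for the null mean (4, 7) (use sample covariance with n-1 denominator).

Step 1 — sample mean vector:
  mean(A) = (3 + 1 + 8 + 5 + 2 + 4) / 6 = 23/6 = 3.8333
  mean(B) = (4 + 5 + 7 + 2 + 1 + 6) / 6 = 25/6 = 4.1667
  x̄ = (3.8333, 4.1667),  deviation x̄ - mu_0 = (3.8333, 4.1667) - (4, 7) = (-0.1667, -2.8333).

Step 2 — sample covariance matrix, S[i,j] = (1/(n-1)) · Σ_k (x_{k,i} - mean_i) · (x_{k,j} - mean_j), divisor n-1 = 5:
  S[A,A] = ((-0.8333)·(-0.8333) + (-2.8333)·(-2.8333) + (4.1667)·(4.1667) + (1.1667)·(1.1667) + (-1.8333)·(-1.8333) + (0.1667)·(0.1667)) / 5 = 30.8333/5 = 6.1667
  S[A,B] = ((-0.8333)·(-0.1667) + (-2.8333)·(0.8333) + (4.1667)·(2.8333) + (1.1667)·(-2.1667) + (-1.8333)·(-3.1667) + (0.1667)·(1.8333)) / 5 = 13.1667/5 = 2.6333
  S[B,B] = ((-0.1667)·(-0.1667) + (0.8333)·(0.8333) + (2.8333)·(2.8333) + (-2.1667)·(-2.1667) + (-3.1667)·(-3.1667) + (1.8333)·(1.8333)) / 5 = 26.8333/5 = 5.3667
  S = [[6.1667, 2.6333],
 [2.6333, 5.3667]].

Step 3 — invert S. det(S) = 6.1667·5.3667 - (2.6333)² = 26.16.
  S^{-1} = (1/det) · [[d, -b], [-b, a]] = [[0.2051, -0.1007],
 [-0.1007, 0.2357]].

Step 4 — quadratic form (x̄ - mu_0)^T · S^{-1} · (x̄ - mu_0):
  S^{-1} · (x̄ - mu_0) = (0.251, -0.6511),
  (x̄ - mu_0)^T · [...] = (-0.1667)·(0.251) + (-2.8333)·(-0.6511) = 1.803.

Step 5 — scale by n: T² = 6 · 1.803 = 10.818.

T² ≈ 10.818


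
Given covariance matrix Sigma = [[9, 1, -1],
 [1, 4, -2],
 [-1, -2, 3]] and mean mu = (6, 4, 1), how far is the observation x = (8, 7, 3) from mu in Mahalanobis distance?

Step 1 — centre the observation: (x - mu) = (2, 3, 2).

Step 2 — invert Sigma (cofactor / det for 3×3, or solve directly):
  Sigma^{-1} = [[0.1159, -0.0145, 0.029],
 [-0.0145, 0.3768, 0.2464],
 [0.029, 0.2464, 0.5072]].

Step 3 — form the quadratic (x - mu)^T · Sigma^{-1} · (x - mu):
  Sigma^{-1} · (x - mu) = (0.2464, 1.5942, 1.8116).
  (x - mu)^T · [Sigma^{-1} · (x - mu)] = (2)·(0.2464) + (3)·(1.5942) + (2)·(1.8116) = 8.8986.

Step 4 — take square root: d = √(8.8986) ≈ 2.983.

d(x, mu) = √(8.8986) ≈ 2.983


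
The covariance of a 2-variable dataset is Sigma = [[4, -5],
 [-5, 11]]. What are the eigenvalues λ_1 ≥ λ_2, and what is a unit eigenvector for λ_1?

Step 1 — characteristic polynomial of 2×2 Sigma:
  det(Sigma - λI) = λ² - trace · λ + det = 0.
  trace = 4 + 11 = 15, det = 4·11 - (-5)² = 19.
Step 2 — discriminant:
  Δ = trace² - 4·det = 225 - 76 = 149.
Step 3 — eigenvalues:
  λ = (trace ± √Δ)/2 = (15 ± 12.2066)/2,
  λ_1 = 13.6033,  λ_2 = 1.3967.

Step 4 — unit eigenvector for λ_1: solve (Sigma - λ_1 I)v = 0. First row:
  (4 - 13.6033)·v_x + (-5)·v_y = 0, i.e. (-9.6033)·v_x + (-5)·v_y = 0,
  so v ∝ (b, λ_1 - a) = (-5, 9.6033); multiply by -1 so the first entry is positive: u = (5, -9.6033).
  ||u|| = √((5)² + (-9.6033)²) = √(117.2229) ≈ 10.827,
  v_1 = u/||u|| ≈ (0.4618, -0.887) (||v_1|| = 1).

λ_1 = 13.6033,  λ_2 = 1.3967;  v_1 ≈ (0.4618, -0.887)


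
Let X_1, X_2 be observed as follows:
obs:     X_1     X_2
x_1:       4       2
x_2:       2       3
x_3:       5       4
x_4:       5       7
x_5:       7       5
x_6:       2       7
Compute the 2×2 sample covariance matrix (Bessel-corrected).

Step 1 — column means:
  mean(X_1) = (4 + 2 + 5 + 5 + 7 + 2) / 6 = 25/6 = 4.1667
  mean(X_2) = (2 + 3 + 4 + 7 + 5 + 7) / 6 = 28/6 = 4.6667

Step 2 — sample covariance S[i,j] = (1/(n-1)) · Σ_k (x_{k,i} - mean_i) · (x_{k,j} - mean_j), with n-1 = 5.
  S[X_1,X_1] = ((-0.1667)·(-0.1667) + (-2.1667)·(-2.1667) + (0.8333)·(0.8333) + (0.8333)·(0.8333) + (2.8333)·(2.8333) + (-2.1667)·(-2.1667)) / 5 = 18.8333/5 = 3.7667
  S[X_1,X_2] = ((-0.1667)·(-2.6667) + (-2.1667)·(-1.6667) + (0.8333)·(-0.6667) + (0.8333)·(2.3333) + (2.8333)·(0.3333) + (-2.1667)·(2.3333)) / 5 = 1.3333/5 = 0.2667
  S[X_2,X_2] = ((-2.6667)·(-2.6667) + (-1.6667)·(-1.6667) + (-0.6667)·(-0.6667) + (2.3333)·(2.3333) + (0.3333)·(0.3333) + (2.3333)·(2.3333)) / 5 = 21.3333/5 = 4.2667

S is symmetric (S[j,i] = S[i,j]). Assembling:

S = [[3.7667, 0.2667],
 [0.2667, 4.2667]]


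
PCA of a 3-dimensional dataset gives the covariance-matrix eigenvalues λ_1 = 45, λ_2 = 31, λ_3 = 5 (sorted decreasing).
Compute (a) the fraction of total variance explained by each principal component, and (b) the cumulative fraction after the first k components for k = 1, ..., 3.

Step 1 — total variance = trace(Sigma) = Σ λ_i = 45 + 31 + 5 = 81.

Step 2 — fraction explained by component i = λ_i / Σ λ:
  PC1: 45/81 = 0.5556
  PC2: 31/81 = 0.3827
  PC3: 5/81 = 0.0617

Step 3 — cumulative fraction after k components = (λ_1 + ... + λ_k) / Σ λ:
  k = 1: 45/81 = 0.5556
  k = 2: (45 + 31)/81 = 76/81 = 0.9383
  k = 3: (45 + 31 + 5)/81 = 81/81 = 1

Summary (fraction, with percent):

explained: PC1 0.5556 (55.56%), PC2 0.3827 (38.27%), PC3 0.0617 (6.17%);  cumulative: 0.5556, 0.9383, 1


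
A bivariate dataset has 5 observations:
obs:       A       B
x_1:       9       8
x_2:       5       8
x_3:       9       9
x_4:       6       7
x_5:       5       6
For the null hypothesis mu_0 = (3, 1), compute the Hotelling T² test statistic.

Step 1 — sample mean vector:
  mean(A) = (9 + 5 + 9 + 6 + 5) / 5 = 34/5 = 6.8
  mean(B) = (8 + 8 + 9 + 7 + 6) / 5 = 38/5 = 7.6
  x̄ = (6.8, 7.6),  deviation x̄ - mu_0 = (6.8, 7.6) - (3, 1) = (3.8, 6.6).

Step 2 — sample covariance matrix, S[i,j] = (1/(n-1)) · Σ_k (x_{k,i} - mean_i) · (x_{k,j} - mean_j), divisor n-1 = 4:
  S[A,A] = ((2.2)·(2.2) + (-1.8)·(-1.8) + (2.2)·(2.2) + (-0.8)·(-0.8) + (-1.8)·(-1.8)) / 4 = 16.8/4 = 4.2
  S[A,B] = ((2.2)·(0.4) + (-1.8)·(0.4) + (2.2)·(1.4) + (-0.8)·(-0.6) + (-1.8)·(-1.6)) / 4 = 6.6/4 = 1.65
  S[B,B] = ((0.4)·(0.4) + (0.4)·(0.4) + (1.4)·(1.4) + (-0.6)·(-0.6) + (-1.6)·(-1.6)) / 4 = 5.2/4 = 1.3
  S = [[4.2, 1.65],
 [1.65, 1.3]].

Step 3 — invert S. det(S) = 4.2·1.3 - (1.65)² = 2.7375.
  S^{-1} = (1/det) · [[d, -b], [-b, a]] = [[0.4749, -0.6027],
 [-0.6027, 1.5342]].

Step 4 — quadratic form (x̄ - mu_0)^T · S^{-1} · (x̄ - mu_0):
  S^{-1} · (x̄ - mu_0) = (-2.1735, 7.8356),
  (x̄ - mu_0)^T · [...] = (3.8)·(-2.1735) + (6.6)·(7.8356) = 43.4557.

Step 5 — scale by n: T² = 5 · 43.4557 = 217.2785.

T² ≈ 217.2785


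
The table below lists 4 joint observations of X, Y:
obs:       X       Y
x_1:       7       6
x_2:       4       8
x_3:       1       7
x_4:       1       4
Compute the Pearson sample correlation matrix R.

Step 1 — column means:
  mean(X) = (7 + 4 + 1 + 1) / 4 = 13/4 = 3.25
  mean(Y) = (6 + 8 + 7 + 4) / 4 = 25/4 = 6.25

Step 2 — sample variances and covariances s[i,j] = (1/(n-1)) · Σ_k (x_{k,i} - mean_i) · (x_{k,j} - mean_j), with n-1 = 3:
  s[X,X] = ((3.75)·(3.75) + (0.75)·(0.75) + (-2.25)·(-2.25) + (-2.25)·(-2.25)) / 3 = 24.75/3 = 8.25
  s[X,Y] = ((3.75)·(-0.25) + (0.75)·(1.75) + (-2.25)·(0.75) + (-2.25)·(-2.25)) / 3 = 3.75/3 = 1.25
  s[Y,Y] = ((-0.25)·(-0.25) + (1.75)·(1.75) + (0.75)·(0.75) + (-2.25)·(-2.25)) / 3 = 8.75/3 = 2.9167
  Sample standard deviations s_i = √(s[i,i]):
  s(X) = √(8.25) = 2.8723
  s(Y) = √(2.9167) = 1.7078

Step 3 — r_{ij} = s_{ij} / (s_i · s_j):
  r[X,X] = 1 (diagonal).
  r[X,Y] = 1.25 / (2.8723 · 1.7078) = 1.25 / 4.9054 = 0.2548
  r[Y,Y] = 1 (diagonal).

R is symmetric with unit diagonal. Assembling:

R = [[1, 0.2548],
 [0.2548, 1]]


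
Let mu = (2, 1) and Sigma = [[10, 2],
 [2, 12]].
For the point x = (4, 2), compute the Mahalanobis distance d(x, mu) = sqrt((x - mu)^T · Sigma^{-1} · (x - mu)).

Step 1 — centre the observation: (x - mu) = (2, 1).

Step 2 — invert Sigma. det(Sigma) = 10·12 - (2)² = 116.
  Sigma^{-1} = (1/det) · [[d, -b], [-b, a]] = [[0.1034, -0.0172],
 [-0.0172, 0.0862]].

Step 3 — form the quadratic (x - mu)^T · Sigma^{-1} · (x - mu):
  Sigma^{-1} · (x - mu) = (0.1897, 0.0517).
  (x - mu)^T · [Sigma^{-1} · (x - mu)] = (2)·(0.1897) + (1)·(0.0517) = 0.431.

Step 4 — take square root: d = √(0.431) ≈ 0.6565.

d(x, mu) = √(0.431) ≈ 0.6565


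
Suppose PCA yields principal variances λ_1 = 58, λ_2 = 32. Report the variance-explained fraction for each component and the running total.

Step 1 — total variance = trace(Sigma) = Σ λ_i = 58 + 32 = 90.

Step 2 — fraction explained by component i = λ_i / Σ λ:
  PC1: 58/90 = 0.6444
  PC2: 32/90 = 0.3556

Step 3 — cumulative fraction after k components = (λ_1 + ... + λ_k) / Σ λ:
  k = 1: 58/90 = 0.6444
  k = 2: (58 + 32)/90 = 90/90 = 1

Summary (fraction, with percent):

explained: PC1 0.6444 (64.44%), PC2 0.3556 (35.56%);  cumulative: 0.6444, 1


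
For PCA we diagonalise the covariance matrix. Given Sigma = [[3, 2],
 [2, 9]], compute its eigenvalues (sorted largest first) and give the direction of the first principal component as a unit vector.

Step 1 — characteristic polynomial of 2×2 Sigma:
  det(Sigma - λI) = λ² - trace · λ + det = 0.
  trace = 3 + 9 = 12, det = 3·9 - (2)² = 23.
Step 2 — discriminant:
  Δ = trace² - 4·det = 144 - 92 = 52.
Step 3 — eigenvalues:
  λ = (trace ± √Δ)/2 = (12 ± 7.2111)/2,
  λ_1 = 9.6056,  λ_2 = 2.3944.

Step 4 — unit eigenvector for λ_1: solve (Sigma - λ_1 I)v = 0. First row:
  (3 - 9.6056)·v_x + (2)·v_y = 0, i.e. (-6.6056)·v_x + (2)·v_y = 0,
  so v ∝ (b, λ_1 - a) = (2, 6.6056) = u.
  ||u|| = √((2)² + (6.6056)²) = √(47.6333) ≈ 6.9017,
  v_1 = u/||u|| ≈ (0.2898, 0.9571) (||v_1|| = 1).

λ_1 = 9.6056,  λ_2 = 2.3944;  v_1 ≈ (0.2898, 0.9571)


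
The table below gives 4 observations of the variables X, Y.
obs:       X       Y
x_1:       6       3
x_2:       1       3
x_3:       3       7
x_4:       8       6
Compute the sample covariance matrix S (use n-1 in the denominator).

Step 1 — column means:
  mean(X) = (6 + 1 + 3 + 8) / 4 = 18/4 = 4.5
  mean(Y) = (3 + 3 + 7 + 6) / 4 = 19/4 = 4.75

Step 2 — sample covariance S[i,j] = (1/(n-1)) · Σ_k (x_{k,i} - mean_i) · (x_{k,j} - mean_j), with n-1 = 3.
  S[X,X] = ((1.5)·(1.5) + (-3.5)·(-3.5) + (-1.5)·(-1.5) + (3.5)·(3.5)) / 3 = 29/3 = 9.6667
  S[X,Y] = ((1.5)·(-1.75) + (-3.5)·(-1.75) + (-1.5)·(2.25) + (3.5)·(1.25)) / 3 = 4.5/3 = 1.5
  S[Y,Y] = ((-1.75)·(-1.75) + (-1.75)·(-1.75) + (2.25)·(2.25) + (1.25)·(1.25)) / 3 = 12.75/3 = 4.25

S is symmetric (S[j,i] = S[i,j]). Assembling:

S = [[9.6667, 1.5],
 [1.5, 4.25]]


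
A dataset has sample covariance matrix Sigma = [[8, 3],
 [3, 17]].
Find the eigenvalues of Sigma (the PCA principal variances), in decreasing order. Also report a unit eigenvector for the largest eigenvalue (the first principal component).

Step 1 — characteristic polynomial of 2×2 Sigma:
  det(Sigma - λI) = λ² - trace · λ + det = 0.
  trace = 8 + 17 = 25, det = 8·17 - (3)² = 127.
Step 2 — discriminant:
  Δ = trace² - 4·det = 625 - 508 = 117.
Step 3 — eigenvalues:
  λ = (trace ± √Δ)/2 = (25 ± 10.8167)/2,
  λ_1 = 17.9083,  λ_2 = 7.0917.

Step 4 — unit eigenvector for λ_1: solve (Sigma - λ_1 I)v = 0. First row:
  (8 - 17.9083)·v_x + (3)·v_y = 0, i.e. (-9.9083)·v_x + (3)·v_y = 0,
  so v ∝ (b, λ_1 - a) = (3, 9.9083) = u.
  ||u|| = √((3)² + (9.9083)²) = √(107.1749) ≈ 10.3525,
  v_1 = u/||u|| ≈ (0.2898, 0.9571) (||v_1|| = 1).

λ_1 = 17.9083,  λ_2 = 7.0917;  v_1 ≈ (0.2898, 0.9571)


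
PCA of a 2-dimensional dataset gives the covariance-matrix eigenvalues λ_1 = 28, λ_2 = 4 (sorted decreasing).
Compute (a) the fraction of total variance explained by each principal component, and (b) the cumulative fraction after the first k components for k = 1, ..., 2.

Step 1 — total variance = trace(Sigma) = Σ λ_i = 28 + 4 = 32.

Step 2 — fraction explained by component i = λ_i / Σ λ:
  PC1: 28/32 = 0.875
  PC2: 4/32 = 0.125

Step 3 — cumulative fraction after k components = (λ_1 + ... + λ_k) / Σ λ:
  k = 1: 28/32 = 0.875
  k = 2: (28 + 4)/32 = 32/32 = 1

Summary (fraction, with percent):

explained: PC1 0.875 (87.5%), PC2 0.125 (12.5%);  cumulative: 0.875, 1


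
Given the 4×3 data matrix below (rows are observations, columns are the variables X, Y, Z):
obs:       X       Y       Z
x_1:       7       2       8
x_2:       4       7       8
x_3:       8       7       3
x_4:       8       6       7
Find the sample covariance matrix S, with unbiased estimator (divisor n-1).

Step 1 — column means:
  mean(X) = (7 + 4 + 8 + 8) / 4 = 27/4 = 6.75
  mean(Y) = (2 + 7 + 7 + 6) / 4 = 22/4 = 5.5
  mean(Z) = (8 + 8 + 3 + 7) / 4 = 26/4 = 6.5

Step 2 — sample covariance S[i,j] = (1/(n-1)) · Σ_k (x_{k,i} - mean_i) · (x_{k,j} - mean_j), with n-1 = 3.
  S[X,X] = ((0.25)·(0.25) + (-2.75)·(-2.75) + (1.25)·(1.25) + (1.25)·(1.25)) / 3 = 10.75/3 = 3.5833
  S[X,Y] = ((0.25)·(-3.5) + (-2.75)·(1.5) + (1.25)·(1.5) + (1.25)·(0.5)) / 3 = -2.5/3 = -0.8333
  S[X,Z] = ((0.25)·(1.5) + (-2.75)·(1.5) + (1.25)·(-3.5) + (1.25)·(0.5)) / 3 = -7.5/3 = -2.5
  S[Y,Y] = ((-3.5)·(-3.5) + (1.5)·(1.5) + (1.5)·(1.5) + (0.5)·(0.5)) / 3 = 17/3 = 5.6667
  S[Y,Z] = ((-3.5)·(1.5) + (1.5)·(1.5) + (1.5)·(-3.5) + (0.5)·(0.5)) / 3 = -8/3 = -2.6667
  S[Z,Z] = ((1.5)·(1.5) + (1.5)·(1.5) + (-3.5)·(-3.5) + (0.5)·(0.5)) / 3 = 17/3 = 5.6667

S is symmetric (S[j,i] = S[i,j]). Assembling:

S = [[3.5833, -0.8333, -2.5],
 [-0.8333, 5.6667, -2.6667],
 [-2.5, -2.6667, 5.6667]]


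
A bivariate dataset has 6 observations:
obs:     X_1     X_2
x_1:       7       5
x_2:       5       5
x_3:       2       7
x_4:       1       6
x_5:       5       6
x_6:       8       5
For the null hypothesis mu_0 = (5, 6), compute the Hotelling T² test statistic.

Step 1 — sample mean vector:
  mean(X_1) = (7 + 5 + 2 + 1 + 5 + 8) / 6 = 28/6 = 4.6667
  mean(X_2) = (5 + 5 + 7 + 6 + 6 + 5) / 6 = 34/6 = 5.6667
  x̄ = (4.6667, 5.6667),  deviation x̄ - mu_0 = (4.6667, 5.6667) - (5, 6) = (-0.3333, -0.3333).

Step 2 — sample covariance matrix, S[i,j] = (1/(n-1)) · Σ_k (x_{k,i} - mean_i) · (x_{k,j} - mean_j), divisor n-1 = 5:
  S[X_1,X_1] = ((2.3333)·(2.3333) + (0.3333)·(0.3333) + (-2.6667)·(-2.6667) + (-3.6667)·(-3.6667) + (0.3333)·(0.3333) + (3.3333)·(3.3333)) / 5 = 37.3333/5 = 7.4667
  S[X_1,X_2] = ((2.3333)·(-0.6667) + (0.3333)·(-0.6667) + (-2.6667)·(1.3333) + (-3.6667)·(0.3333) + (0.3333)·(0.3333) + (3.3333)·(-0.6667)) / 5 = -8.6667/5 = -1.7333
  S[X_2,X_2] = ((-0.6667)·(-0.6667) + (-0.6667)·(-0.6667) + (1.3333)·(1.3333) + (0.3333)·(0.3333) + (0.3333)·(0.3333) + (-0.6667)·(-0.6667)) / 5 = 3.3333/5 = 0.6667
  S = [[7.4667, -1.7333],
 [-1.7333, 0.6667]].

Step 3 — invert S. det(S) = 7.4667·0.6667 - (-1.7333)² = 1.9733.
  S^{-1} = (1/det) · [[d, -b], [-b, a]] = [[0.3378, 0.8784],
 [0.8784, 3.7838]].

Step 4 — quadratic form (x̄ - mu_0)^T · S^{-1} · (x̄ - mu_0):
  S^{-1} · (x̄ - mu_0) = (-0.4054, -1.5541),
  (x̄ - mu_0)^T · [...] = (-0.3333)·(-0.4054) + (-0.3333)·(-1.5541) = 0.6532.

Step 5 — scale by n: T² = 6 · 0.6532 = 3.9189.

T² ≈ 3.9189


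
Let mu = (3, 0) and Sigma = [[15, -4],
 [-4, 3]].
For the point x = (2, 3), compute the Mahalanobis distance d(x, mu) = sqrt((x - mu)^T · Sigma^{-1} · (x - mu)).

Step 1 — centre the observation: (x - mu) = (-1, 3).

Step 2 — invert Sigma. det(Sigma) = 15·3 - (-4)² = 29.
  Sigma^{-1} = (1/det) · [[d, -b], [-b, a]] = [[0.1034, 0.1379],
 [0.1379, 0.5172]].

Step 3 — form the quadratic (x - mu)^T · Sigma^{-1} · (x - mu):
  Sigma^{-1} · (x - mu) = (0.3103, 1.4138).
  (x - mu)^T · [Sigma^{-1} · (x - mu)] = (-1)·(0.3103) + (3)·(1.4138) = 3.931.

Step 4 — take square root: d = √(3.931) ≈ 1.9827.

d(x, mu) = √(3.931) ≈ 1.9827


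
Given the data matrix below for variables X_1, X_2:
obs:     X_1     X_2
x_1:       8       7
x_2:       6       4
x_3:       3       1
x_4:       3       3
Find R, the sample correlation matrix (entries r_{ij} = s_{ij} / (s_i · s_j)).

Step 1 — column means:
  mean(X_1) = (8 + 6 + 3 + 3) / 4 = 20/4 = 5
  mean(X_2) = (7 + 4 + 1 + 3) / 4 = 15/4 = 3.75

Step 2 — sample variances and covariances s[i,j] = (1/(n-1)) · Σ_k (x_{k,i} - mean_i) · (x_{k,j} - mean_j), with n-1 = 3:
  s[X_1,X_1] = ((3)·(3) + (1)·(1) + (-2)·(-2) + (-2)·(-2)) / 3 = 18/3 = 6
  s[X_1,X_2] = ((3)·(3.25) + (1)·(0.25) + (-2)·(-2.75) + (-2)·(-0.75)) / 3 = 17/3 = 5.6667
  s[X_2,X_2] = ((3.25)·(3.25) + (0.25)·(0.25) + (-2.75)·(-2.75) + (-0.75)·(-0.75)) / 3 = 18.75/3 = 6.25
  Sample standard deviations s_i = √(s[i,i]):
  s(X_1) = √(6) = 2.4495
  s(X_2) = √(6.25) = 2.5

Step 3 — r_{ij} = s_{ij} / (s_i · s_j):
  r[X_1,X_1] = 1 (diagonal).
  r[X_1,X_2] = 5.6667 / (2.4495 · 2.5) = 5.6667 / 6.1237 = 0.9254
  r[X_2,X_2] = 1 (diagonal).

R is symmetric with unit diagonal. Assembling:

R = [[1, 0.9254],
 [0.9254, 1]]


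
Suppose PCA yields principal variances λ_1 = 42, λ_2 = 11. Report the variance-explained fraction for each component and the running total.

Step 1 — total variance = trace(Sigma) = Σ λ_i = 42 + 11 = 53.

Step 2 — fraction explained by component i = λ_i / Σ λ:
  PC1: 42/53 = 0.7925
  PC2: 11/53 = 0.2075

Step 3 — cumulative fraction after k components = (λ_1 + ... + λ_k) / Σ λ:
  k = 1: 42/53 = 0.7925
  k = 2: (42 + 11)/53 = 53/53 = 1

Summary (fraction, with percent):

explained: PC1 0.7925 (79.25%), PC2 0.2075 (20.75%);  cumulative: 0.7925, 1


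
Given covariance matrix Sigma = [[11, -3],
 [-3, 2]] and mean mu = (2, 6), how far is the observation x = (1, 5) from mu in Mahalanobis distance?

Step 1 — centre the observation: (x - mu) = (-1, -1).

Step 2 — invert Sigma. det(Sigma) = 11·2 - (-3)² = 13.
  Sigma^{-1} = (1/det) · [[d, -b], [-b, a]] = [[0.1538, 0.2308],
 [0.2308, 0.8462]].

Step 3 — form the quadratic (x - mu)^T · Sigma^{-1} · (x - mu):
  Sigma^{-1} · (x - mu) = (-0.3846, -1.0769).
  (x - mu)^T · [Sigma^{-1} · (x - mu)] = (-1)·(-0.3846) + (-1)·(-1.0769) = 1.4615.

Step 4 — take square root: d = √(1.4615) ≈ 1.2089.

d(x, mu) = √(1.4615) ≈ 1.2089


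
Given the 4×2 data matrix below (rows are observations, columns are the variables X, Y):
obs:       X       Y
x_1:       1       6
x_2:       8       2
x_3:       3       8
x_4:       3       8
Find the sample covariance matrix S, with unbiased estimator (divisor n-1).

Step 1 — column means:
  mean(X) = (1 + 8 + 3 + 3) / 4 = 15/4 = 3.75
  mean(Y) = (6 + 2 + 8 + 8) / 4 = 24/4 = 6

Step 2 — sample covariance S[i,j] = (1/(n-1)) · Σ_k (x_{k,i} - mean_i) · (x_{k,j} - mean_j), with n-1 = 3.
  S[X,X] = ((-2.75)·(-2.75) + (4.25)·(4.25) + (-0.75)·(-0.75) + (-0.75)·(-0.75)) / 3 = 26.75/3 = 8.9167
  S[X,Y] = ((-2.75)·(0) + (4.25)·(-4) + (-0.75)·(2) + (-0.75)·(2)) / 3 = -20/3 = -6.6667
  S[Y,Y] = ((0)·(0) + (-4)·(-4) + (2)·(2) + (2)·(2)) / 3 = 24/3 = 8

S is symmetric (S[j,i] = S[i,j]). Assembling:

S = [[8.9167, -6.6667],
 [-6.6667, 8]]


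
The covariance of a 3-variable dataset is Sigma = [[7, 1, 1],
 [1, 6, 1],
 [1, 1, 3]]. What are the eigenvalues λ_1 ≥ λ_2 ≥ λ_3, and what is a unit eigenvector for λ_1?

Step 1 — characteristic polynomial p(λ) = det(λI - Sigma) = λ³ - tr·λ² + c_1·λ - det, where tr = trace, c_1 = sum of the principal 2×2 minors, det = det(Sigma):
  tr = 7 + 6 + 3 = 16,
  c_1 = (7·6 - (1)²) + (7·3 - (1)²) + (6·3 - (1)²) = 41 + 20 + 17 = 78,
  det = 7·(6·3 - (1)²) - (1)·((1)·3 - (1)·(1)) + (1)·((1)·(1) - 6·(1)) = 7·(17) - (1)·(2) + (1)·(-5) = 112.
  So p(λ) = λ³ - 16λ² + 78λ - 112.
Step 2 — look for an integer root (rational root theorem: any rational root is an integer divisor of 112). Testing λ = 8:
  p(8) = 512 - 1024 + 624 - 112 = 0  ✓
  Dividing out (λ - 8): p(λ) = (λ - 8)(λ² - 8λ + 14).
Step 3 — remaining eigenvalues from the quadratic λ² - 8λ + 14 = 0:
  Δ = 8² - 4·14 = 64 - 56 = 8,  λ = (8 ± √8)/2 = (8 ± 2.8284)/2 ≈ 5.4142 or 2.5858.
  Sorted: λ_1 = 8,  λ_2 = 5.4142,  λ_3 = 2.5858  (check: sum = 16 = tr ✓).

Step 4 — unit eigenvector for λ_1 = 8: v spans the null space of (Sigma - λ_1 I), whose rows are
  r_1 = (-1, 1, 1),  r_2 = (1, -2, 1),  r_3 = (1, 1, -5).
  v is orthogonal to every row, so take v ∝ r_1 × r_2 = ((1)·(1) - (1)·(-2), (1)·(1) - (-1)·(1), (-1)·(-2) - (1)·(1)) = (3, 2, 1).
  Let u = (3, 2, 1).
  ||u|| = √((3)² + (2)² + (1)²) = √(14) ≈ 3.7417,  v_1 = u/||u|| ≈ (0.8018, 0.5345, 0.2673) (||v_1|| = 1).

λ_1 = 8,  λ_2 = 5.4142,  λ_3 = 2.5858;  v_1 ≈ (0.8018, 0.5345, 0.2673)


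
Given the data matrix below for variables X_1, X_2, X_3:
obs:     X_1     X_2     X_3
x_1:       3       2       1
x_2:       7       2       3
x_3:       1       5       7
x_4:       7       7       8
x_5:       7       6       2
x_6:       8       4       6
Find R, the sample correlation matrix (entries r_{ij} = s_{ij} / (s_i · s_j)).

Step 1 — column means:
  mean(X_1) = (3 + 7 + 1 + 7 + 7 + 8) / 6 = 33/6 = 5.5
  mean(X_2) = (2 + 2 + 5 + 7 + 6 + 4) / 6 = 26/6 = 4.3333
  mean(X_3) = (1 + 3 + 7 + 8 + 2 + 6) / 6 = 27/6 = 4.5

Step 2 — sample variances and covariances s[i,j] = (1/(n-1)) · Σ_k (x_{k,i} - mean_i) · (x_{k,j} - mean_j), with n-1 = 5:
  s[X_1,X_1] = ((-2.5)·(-2.5) + (1.5)·(1.5) + (-4.5)·(-4.5) + (1.5)·(1.5) + (1.5)·(1.5) + (2.5)·(2.5)) / 5 = 39.5/5 = 7.9
  s[X_1,X_2] = ((-2.5)·(-2.3333) + (1.5)·(-2.3333) + (-4.5)·(0.6667) + (1.5)·(2.6667) + (1.5)·(1.6667) + (2.5)·(-0.3333)) / 5 = 5/5 = 1
  s[X_1,X_3] = ((-2.5)·(-3.5) + (1.5)·(-1.5) + (-4.5)·(2.5) + (1.5)·(3.5) + (1.5)·(-2.5) + (2.5)·(1.5)) / 5 = 0.5/5 = 0.1
  s[X_2,X_2] = ((-2.3333)·(-2.3333) + (-2.3333)·(-2.3333) + (0.6667)·(0.6667) + (2.6667)·(2.6667) + (1.6667)·(1.6667) + (-0.3333)·(-0.3333)) / 5 = 21.3333/5 = 4.2667
  s[X_2,X_3] = ((-2.3333)·(-3.5) + (-2.3333)·(-1.5) + (0.6667)·(2.5) + (2.6667)·(3.5) + (1.6667)·(-2.5) + (-0.3333)·(1.5)) / 5 = 18/5 = 3.6
  s[X_3,X_3] = ((-3.5)·(-3.5) + (-1.5)·(-1.5) + (2.5)·(2.5) + (3.5)·(3.5) + (-2.5)·(-2.5) + (1.5)·(1.5)) / 5 = 41.5/5 = 8.3
  Sample standard deviations s_i = √(s[i,i]):
  s(X_1) = √(7.9) = 2.8107
  s(X_2) = √(4.2667) = 2.0656
  s(X_3) = √(8.3) = 2.881

Step 3 — r_{ij} = s_{ij} / (s_i · s_j):
  r[X_1,X_1] = 1 (diagonal).
  r[X_1,X_2] = 1 / (2.8107 · 2.0656) = 1 / 5.8057 = 0.1722
  r[X_1,X_3] = 0.1 / (2.8107 · 2.881) = 0.1 / 8.0975 = 0.0123
  r[X_2,X_2] = 1 (diagonal).
  r[X_2,X_3] = 3.6 / (2.0656 · 2.881) = 3.6 / 5.9509 = 0.6049
  r[X_3,X_3] = 1 (diagonal).

R is symmetric with unit diagonal. Assembling:

R = [[1, 0.1722, 0.0123],
 [0.1722, 1, 0.6049],
 [0.0123, 0.6049, 1]]


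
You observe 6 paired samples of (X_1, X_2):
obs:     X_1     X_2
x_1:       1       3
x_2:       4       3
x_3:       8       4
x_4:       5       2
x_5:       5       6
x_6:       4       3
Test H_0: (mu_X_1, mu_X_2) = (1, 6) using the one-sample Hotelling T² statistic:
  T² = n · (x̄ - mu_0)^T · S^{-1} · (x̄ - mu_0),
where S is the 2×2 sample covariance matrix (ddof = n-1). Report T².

Step 1 — sample mean vector:
  mean(X_1) = (1 + 4 + 8 + 5 + 5 + 4) / 6 = 27/6 = 4.5
  mean(X_2) = (3 + 3 + 4 + 2 + 6 + 3) / 6 = 21/6 = 3.5
  x̄ = (4.5, 3.5),  deviation x̄ - mu_0 = (4.5, 3.5) - (1, 6) = (3.5, -2.5).

Step 2 — sample covariance matrix, S[i,j] = (1/(n-1)) · Σ_k (x_{k,i} - mean_i) · (x_{k,j} - mean_j), divisor n-1 = 5:
  S[X_1,X_1] = ((-3.5)·(-3.5) + (-0.5)·(-0.5) + (3.5)·(3.5) + (0.5)·(0.5) + (0.5)·(0.5) + (-0.5)·(-0.5)) / 5 = 25.5/5 = 5.1
  S[X_1,X_2] = ((-3.5)·(-0.5) + (-0.5)·(-0.5) + (3.5)·(0.5) + (0.5)·(-1.5) + (0.5)·(2.5) + (-0.5)·(-0.5)) / 5 = 4.5/5 = 0.9
  S[X_2,X_2] = ((-0.5)·(-0.5) + (-0.5)·(-0.5) + (0.5)·(0.5) + (-1.5)·(-1.5) + (2.5)·(2.5) + (-0.5)·(-0.5)) / 5 = 9.5/5 = 1.9
  S = [[5.1, 0.9],
 [0.9, 1.9]].

Step 3 — invert S. det(S) = 5.1·1.9 - (0.9)² = 8.88.
  S^{-1} = (1/det) · [[d, -b], [-b, a]] = [[0.214, -0.1014],
 [-0.1014, 0.5743]].

Step 4 — quadratic form (x̄ - mu_0)^T · S^{-1} · (x̄ - mu_0):
  S^{-1} · (x̄ - mu_0) = (1.0023, -1.7905),
  (x̄ - mu_0)^T · [...] = (3.5)·(1.0023) + (-2.5)·(-1.7905) = 7.9842.

Step 5 — scale by n: T² = 6 · 7.9842 = 47.9054.

T² ≈ 47.9054


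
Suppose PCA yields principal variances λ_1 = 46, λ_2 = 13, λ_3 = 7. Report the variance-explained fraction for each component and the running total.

Step 1 — total variance = trace(Sigma) = Σ λ_i = 46 + 13 + 7 = 66.

Step 2 — fraction explained by component i = λ_i / Σ λ:
  PC1: 46/66 = 0.697
  PC2: 13/66 = 0.197
  PC3: 7/66 = 0.1061

Step 3 — cumulative fraction after k components = (λ_1 + ... + λ_k) / Σ λ:
  k = 1: 46/66 = 0.697
  k = 2: (46 + 13)/66 = 59/66 = 0.8939
  k = 3: (46 + 13 + 7)/66 = 66/66 = 1

Summary (fraction, with percent):

explained: PC1 0.697 (69.7%), PC2 0.197 (19.7%), PC3 0.1061 (10.61%);  cumulative: 0.697, 0.8939, 1


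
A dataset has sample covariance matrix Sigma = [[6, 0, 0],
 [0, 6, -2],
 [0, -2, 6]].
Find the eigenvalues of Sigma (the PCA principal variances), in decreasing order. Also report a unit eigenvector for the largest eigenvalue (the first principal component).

Step 1 — characteristic polynomial p(λ) = det(λI - Sigma) = λ³ - tr·λ² + c_1·λ - det, where tr = trace, c_1 = sum of the principal 2×2 minors, det = det(Sigma):
  tr = 6 + 6 + 6 = 18,
  c_1 = (6·6 - (0)²) + (6·6 - (0)²) + (6·6 - (-2)²) = 36 + 36 + 32 = 104,
  det = 6·(6·6 - (-2)²) - (0)·((0)·6 - (-2)·(0)) + (0)·((0)·(-2) - 6·(0)) = 6·(32) - (0)·(0) + (0)·(0) = 192.
  So p(λ) = λ³ - 18λ² + 104λ - 192.
Step 2 — look for an integer root (rational root theorem: any rational root is an integer divisor of 192). Testing λ = 4:
  p(4) = 64 - 288 + 416 - 192 = 0  ✓
  Dividing out (λ - 4): p(λ) = (λ - 4)(λ² - 14λ + 48).
Step 3 — remaining eigenvalues from the quadratic λ² - 14λ + 48 = 0:
  Δ = 14² - 4·48 = 196 - 192 = 4,  λ = (14 ± √4)/2 = (14 ± 2)/2 = 8 or 6.
  Sorted: λ_1 = 8,  λ_2 = 6,  λ_3 = 4  (check: sum = 18 = tr ✓).

Step 4 — unit eigenvector for λ_1 = 8: v spans the null space of (Sigma - λ_1 I), whose rows are
  r_1 = (-2, 0, 0),  r_2 = (0, -2, -2),  r_3 = (0, -2, -2).
  v is orthogonal to every row, so take v ∝ r_1 × r_2 = ((0)·(-2) - (0)·(-2), (0)·(0) - (-2)·(-2), (-2)·(-2) - (0)·(0)) = (0, -4, 4).
  Rescale (divide by 4; multiply by -1 so the first nonzero entry is positive): u = (0, 1, -1).
  ||u|| = √((0)² + (1)² + (-1)²) = √(2) ≈ 1.4142,  v_1 = u/||u|| ≈ (0, 0.7071, -0.7071) (||v_1|| = 1).

λ_1 = 8,  λ_2 = 6,  λ_3 = 4;  v_1 ≈ (0, 0.7071, -0.7071)


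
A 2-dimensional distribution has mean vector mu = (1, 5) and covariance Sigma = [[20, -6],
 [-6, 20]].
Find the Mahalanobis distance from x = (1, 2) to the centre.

Step 1 — centre the observation: (x - mu) = (0, -3).

Step 2 — invert Sigma. det(Sigma) = 20·20 - (-6)² = 364.
  Sigma^{-1} = (1/det) · [[d, -b], [-b, a]] = [[0.0549, 0.0165],
 [0.0165, 0.0549]].

Step 3 — form the quadratic (x - mu)^T · Sigma^{-1} · (x - mu):
  Sigma^{-1} · (x - mu) = (-0.0495, -0.1648).
  (x - mu)^T · [Sigma^{-1} · (x - mu)] = (0)·(-0.0495) + (-3)·(-0.1648) = 0.4945.

Step 4 — take square root: d = √(0.4945) ≈ 0.7032.

d(x, mu) = √(0.4945) ≈ 0.7032


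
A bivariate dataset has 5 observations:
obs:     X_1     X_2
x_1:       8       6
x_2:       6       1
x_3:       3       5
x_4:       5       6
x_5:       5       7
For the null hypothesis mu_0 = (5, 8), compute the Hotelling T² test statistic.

Step 1 — sample mean vector:
  mean(X_1) = (8 + 6 + 3 + 5 + 5) / 5 = 27/5 = 5.4
  mean(X_2) = (6 + 1 + 5 + 6 + 7) / 5 = 25/5 = 5
  x̄ = (5.4, 5),  deviation x̄ - mu_0 = (5.4, 5) - (5, 8) = (0.4, -3).

Step 2 — sample covariance matrix, S[i,j] = (1/(n-1)) · Σ_k (x_{k,i} - mean_i) · (x_{k,j} - mean_j), divisor n-1 = 4:
  S[X_1,X_1] = ((2.6)·(2.6) + (0.6)·(0.6) + (-2.4)·(-2.4) + (-0.4)·(-0.4) + (-0.4)·(-0.4)) / 4 = 13.2/4 = 3.3
  S[X_1,X_2] = ((2.6)·(1) + (0.6)·(-4) + (-2.4)·(0) + (-0.4)·(1) + (-0.4)·(2)) / 4 = -1/4 = -0.25
  S[X_2,X_2] = ((1)·(1) + (-4)·(-4) + (0)·(0) + (1)·(1) + (2)·(2)) / 4 = 22/4 = 5.5
  S = [[3.3, -0.25],
 [-0.25, 5.5]].

Step 3 — invert S. det(S) = 3.3·5.5 - (-0.25)² = 18.0875.
  S^{-1} = (1/det) · [[d, -b], [-b, a]] = [[0.3041, 0.0138],
 [0.0138, 0.1824]].

Step 4 — quadratic form (x̄ - mu_0)^T · S^{-1} · (x̄ - mu_0):
  S^{-1} · (x̄ - mu_0) = (0.0802, -0.5418),
  (x̄ - mu_0)^T · [...] = (0.4)·(0.0802) + (-3)·(-0.5418) = 1.6575.

Step 5 — scale by n: T² = 5 · 1.6575 = 8.2875.

T² ≈ 8.2875


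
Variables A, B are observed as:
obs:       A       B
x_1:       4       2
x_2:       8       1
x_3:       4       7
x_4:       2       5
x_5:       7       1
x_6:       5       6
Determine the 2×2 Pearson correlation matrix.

Step 1 — column means:
  mean(A) = (4 + 8 + 4 + 2 + 7 + 5) / 6 = 30/6 = 5
  mean(B) = (2 + 1 + 7 + 5 + 1 + 6) / 6 = 22/6 = 3.6667

Step 2 — sample variances and covariances s[i,j] = (1/(n-1)) · Σ_k (x_{k,i} - mean_i) · (x_{k,j} - mean_j), with n-1 = 5:
  s[A,A] = ((-1)·(-1) + (3)·(3) + (-1)·(-1) + (-3)·(-3) + (2)·(2) + (0)·(0)) / 5 = 24/5 = 4.8
  s[A,B] = ((-1)·(-1.6667) + (3)·(-2.6667) + (-1)·(3.3333) + (-3)·(1.3333) + (2)·(-2.6667) + (0)·(2.3333)) / 5 = -19/5 = -3.8
  s[B,B] = ((-1.6667)·(-1.6667) + (-2.6667)·(-2.6667) + (3.3333)·(3.3333) + (1.3333)·(1.3333) + (-2.6667)·(-2.6667) + (2.3333)·(2.3333)) / 5 = 35.3333/5 = 7.0667
  Sample standard deviations s_i = √(s[i,i]):
  s(A) = √(4.8) = 2.1909
  s(B) = √(7.0667) = 2.6583

Step 3 — r_{ij} = s_{ij} / (s_i · s_j):
  r[A,A] = 1 (diagonal).
  r[A,B] = -3.8 / (2.1909 · 2.6583) = -3.8 / 5.8241 = -0.6525
  r[B,B] = 1 (diagonal).

R is symmetric with unit diagonal. Assembling:

R = [[1, -0.6525],
 [-0.6525, 1]]


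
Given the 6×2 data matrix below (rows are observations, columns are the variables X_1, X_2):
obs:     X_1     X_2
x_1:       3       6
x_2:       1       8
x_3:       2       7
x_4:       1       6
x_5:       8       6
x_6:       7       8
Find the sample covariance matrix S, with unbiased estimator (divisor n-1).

Step 1 — column means:
  mean(X_1) = (3 + 1 + 2 + 1 + 8 + 7) / 6 = 22/6 = 3.6667
  mean(X_2) = (6 + 8 + 7 + 6 + 6 + 8) / 6 = 41/6 = 6.8333

Step 2 — sample covariance S[i,j] = (1/(n-1)) · Σ_k (x_{k,i} - mean_i) · (x_{k,j} - mean_j), with n-1 = 5.
  S[X_1,X_1] = ((-0.6667)·(-0.6667) + (-2.6667)·(-2.6667) + (-1.6667)·(-1.6667) + (-2.6667)·(-2.6667) + (4.3333)·(4.3333) + (3.3333)·(3.3333)) / 5 = 47.3333/5 = 9.4667
  S[X_1,X_2] = ((-0.6667)·(-0.8333) + (-2.6667)·(1.1667) + (-1.6667)·(0.1667) + (-2.6667)·(-0.8333) + (4.3333)·(-0.8333) + (3.3333)·(1.1667)) / 5 = -0.3333/5 = -0.0667
  S[X_2,X_2] = ((-0.8333)·(-0.8333) + (1.1667)·(1.1667) + (0.1667)·(0.1667) + (-0.8333)·(-0.8333) + (-0.8333)·(-0.8333) + (1.1667)·(1.1667)) / 5 = 4.8333/5 = 0.9667

S is symmetric (S[j,i] = S[i,j]). Assembling:

S = [[9.4667, -0.0667],
 [-0.0667, 0.9667]]
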